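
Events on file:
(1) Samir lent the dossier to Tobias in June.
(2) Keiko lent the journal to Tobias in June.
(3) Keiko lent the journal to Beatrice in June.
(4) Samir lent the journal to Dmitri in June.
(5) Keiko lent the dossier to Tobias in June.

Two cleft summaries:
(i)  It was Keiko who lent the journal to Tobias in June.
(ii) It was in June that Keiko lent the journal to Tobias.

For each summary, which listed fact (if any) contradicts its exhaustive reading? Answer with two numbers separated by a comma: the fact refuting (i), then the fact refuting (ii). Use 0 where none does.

0, 0

Summary (i) focuses "Keiko" (the agent); background thing = the journal, recipient = Tobias, setting = in June. No fact matches that background with a different agent, so 0.
Summary (ii) focuses "in June" (the setting); background agent = Keiko, thing = the journal, recipient = Tobias. No fact matches that background with a different setting, so 0.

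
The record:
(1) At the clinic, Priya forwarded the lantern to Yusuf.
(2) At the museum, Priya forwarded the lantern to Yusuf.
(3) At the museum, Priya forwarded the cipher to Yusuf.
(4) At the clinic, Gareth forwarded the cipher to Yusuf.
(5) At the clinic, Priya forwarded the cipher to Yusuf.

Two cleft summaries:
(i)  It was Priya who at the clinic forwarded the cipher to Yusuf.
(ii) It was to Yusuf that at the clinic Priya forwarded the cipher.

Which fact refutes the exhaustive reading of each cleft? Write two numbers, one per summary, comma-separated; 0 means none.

Summary (i) focuses "Priya" (the agent); background thing = the cipher, recipient = Yusuf, setting = at the clinic. Fact (4) matches that background with agent = Gareth — refutes (i).
Summary (ii) focuses "Yusuf" (the recipient); background agent = Priya, thing = the cipher, setting = at the clinic. No fact matches that background with a different recipient, so 0.

4, 0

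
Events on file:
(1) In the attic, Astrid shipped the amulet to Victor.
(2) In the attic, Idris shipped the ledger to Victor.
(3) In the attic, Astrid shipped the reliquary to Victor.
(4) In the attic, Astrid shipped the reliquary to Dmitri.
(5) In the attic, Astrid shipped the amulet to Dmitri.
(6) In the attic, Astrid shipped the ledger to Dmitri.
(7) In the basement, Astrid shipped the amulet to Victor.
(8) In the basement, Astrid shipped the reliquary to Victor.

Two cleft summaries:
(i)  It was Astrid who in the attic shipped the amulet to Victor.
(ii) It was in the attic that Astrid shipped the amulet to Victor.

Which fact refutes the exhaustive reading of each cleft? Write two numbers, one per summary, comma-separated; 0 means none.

0, 7

Summary (i) focuses "Astrid" (the agent); background the amulet as thing and Victor as recipient and in the attic as setting. No fact matches that background with a different agent, so 0.
Summary (ii) focuses "in the attic" (the setting); background Astrid as agent and the amulet as thing and Victor as recipient. Fact (7) matches that background with setting = in the basement — refutes (ii).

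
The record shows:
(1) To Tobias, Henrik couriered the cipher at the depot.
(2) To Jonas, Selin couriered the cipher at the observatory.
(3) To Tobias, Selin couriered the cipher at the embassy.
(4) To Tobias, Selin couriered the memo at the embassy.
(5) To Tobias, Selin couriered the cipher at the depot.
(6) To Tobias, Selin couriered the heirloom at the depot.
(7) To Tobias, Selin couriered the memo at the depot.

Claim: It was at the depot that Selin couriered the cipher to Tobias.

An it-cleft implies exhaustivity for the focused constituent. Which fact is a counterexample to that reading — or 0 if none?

The cleft puts "at the depot" in focus and presupposes the open proposition with agent = Selin, thing = the cipher, recipient = Tobias.
The exhaustive reading says no other setting fits that background.
Fact (3) shares the background but with setting = at the embassy; exhaustivity is violated.

3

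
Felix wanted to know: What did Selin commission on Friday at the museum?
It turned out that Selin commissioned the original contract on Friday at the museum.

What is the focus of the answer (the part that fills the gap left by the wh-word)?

The wh-word "what" asks about the direct object.
In the answer, "Selin", "at the museum" and "on Friday" are given — repeated from the question.
The constituent filling the direct object gap is "the original contract"; that is the focus and would carry nuclear stress.

the original contract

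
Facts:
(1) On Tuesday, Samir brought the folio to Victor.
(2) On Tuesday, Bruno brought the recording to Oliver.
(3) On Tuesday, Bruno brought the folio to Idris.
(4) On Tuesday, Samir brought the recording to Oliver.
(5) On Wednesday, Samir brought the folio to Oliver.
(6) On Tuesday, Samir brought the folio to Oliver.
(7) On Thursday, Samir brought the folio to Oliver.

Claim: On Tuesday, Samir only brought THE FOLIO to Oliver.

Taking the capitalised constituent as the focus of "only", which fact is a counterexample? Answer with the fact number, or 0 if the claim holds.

The capitals mark "the folio" as focus. So "only" rules out other things, with the rest (agent = Samir, recipient = Oliver, setting = on Tuesday) as background.
Fact (4) matches on agent = Samir, recipient = Oliver, setting = on Tuesday, but has thing = the recording instead. That refutes the claim.

4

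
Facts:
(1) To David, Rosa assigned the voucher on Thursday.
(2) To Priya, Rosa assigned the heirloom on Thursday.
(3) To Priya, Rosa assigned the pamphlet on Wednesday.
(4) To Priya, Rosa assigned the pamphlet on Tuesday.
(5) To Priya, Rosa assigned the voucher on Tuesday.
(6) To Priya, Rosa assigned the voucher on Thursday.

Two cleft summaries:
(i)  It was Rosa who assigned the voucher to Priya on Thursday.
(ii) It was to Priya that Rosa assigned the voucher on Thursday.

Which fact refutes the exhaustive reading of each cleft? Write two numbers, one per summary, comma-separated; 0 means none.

(i): focus "Rosa". No fact shares same thing, recipient, setting (the voucher / Priya / on Thursday) with a different agent. 0.
(ii): focus "Priya". Looking for same agent, thing, setting (Rosa / the voucher / on Thursday) with some other recipient — fact (1) has David there. Refuted.

0, 1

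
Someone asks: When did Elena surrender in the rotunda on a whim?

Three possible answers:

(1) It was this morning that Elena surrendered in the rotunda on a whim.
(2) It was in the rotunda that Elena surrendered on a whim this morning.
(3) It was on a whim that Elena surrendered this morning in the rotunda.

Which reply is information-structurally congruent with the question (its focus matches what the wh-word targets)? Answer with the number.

The question word "when" targets the time.
Option (1) clefts "this morning" — that matches what the question asks about.
Option (2) clefts "in the rotunda" — the location, not what was asked.
Option (3) clefts "on a whim" — the manner, not what was asked.
So the congruent reply is (1).

1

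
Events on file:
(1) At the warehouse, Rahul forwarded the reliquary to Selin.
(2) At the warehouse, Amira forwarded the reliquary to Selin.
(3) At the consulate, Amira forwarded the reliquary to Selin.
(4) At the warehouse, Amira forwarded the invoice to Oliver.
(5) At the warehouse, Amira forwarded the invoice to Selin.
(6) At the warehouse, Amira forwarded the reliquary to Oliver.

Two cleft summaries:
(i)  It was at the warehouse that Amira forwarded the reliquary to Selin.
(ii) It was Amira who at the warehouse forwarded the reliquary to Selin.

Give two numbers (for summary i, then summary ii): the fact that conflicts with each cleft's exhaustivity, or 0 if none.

3, 1

(i): focus "at the warehouse". Looking for agent = Amira, thing = the reliquary, recipient = Selin with some other setting — fact (3) has at the consulate there. Refuted.
(ii): focus "Amira". Looking for thing = the reliquary, recipient = Selin, setting = at the warehouse with some other agent — fact (1) has Rahul there. Refuted.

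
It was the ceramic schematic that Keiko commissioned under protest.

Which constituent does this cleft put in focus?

In an it-cleft "It was X that/who ...", the clefted constituent X is the focus; the that/who-clause expresses the presupposed open proposition.
Here the focus is "the ceramic schematic". The backgrounded (presupposed) material includes "Keiko" and "under protest".

the ceramic schematic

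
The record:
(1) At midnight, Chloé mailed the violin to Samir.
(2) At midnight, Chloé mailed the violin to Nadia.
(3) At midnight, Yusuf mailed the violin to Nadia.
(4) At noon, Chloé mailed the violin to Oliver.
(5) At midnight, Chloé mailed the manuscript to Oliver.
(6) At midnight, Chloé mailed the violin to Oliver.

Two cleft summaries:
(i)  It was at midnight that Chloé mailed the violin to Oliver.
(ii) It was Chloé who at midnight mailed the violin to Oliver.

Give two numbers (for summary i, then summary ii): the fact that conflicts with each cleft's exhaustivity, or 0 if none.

Summary (i) focuses "at midnight" (the setting); background Chloé as agent and the violin as thing and Oliver as recipient. Fact (4) matches that background with setting = at noon — refutes (i).
Summary (ii) focuses "Chloé" (the agent); background the violin as thing and Oliver as recipient and at midnight as setting. No fact matches that background with a different agent, so 0.

4, 0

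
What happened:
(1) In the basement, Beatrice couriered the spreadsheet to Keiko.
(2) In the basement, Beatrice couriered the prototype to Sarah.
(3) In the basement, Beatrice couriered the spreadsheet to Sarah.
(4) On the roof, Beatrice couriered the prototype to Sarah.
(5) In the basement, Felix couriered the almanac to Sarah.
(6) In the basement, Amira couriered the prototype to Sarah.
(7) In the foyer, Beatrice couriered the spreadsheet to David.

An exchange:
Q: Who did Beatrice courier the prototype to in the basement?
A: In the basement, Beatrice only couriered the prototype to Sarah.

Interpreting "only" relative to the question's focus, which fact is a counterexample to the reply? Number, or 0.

Answering "Who did ... to ...?" puts focus on the recipient — here, "Sarah".
So "only" ranges over recipients; the rest (agent = Beatrice, thing = the prototype, setting = in the basement) is presupposed.
No listed fact shares that background with another recipient. Nothing contradicts the reply.
(Fact (4) would refute a reading with focus on the setting — but that is not what the question asks.)

0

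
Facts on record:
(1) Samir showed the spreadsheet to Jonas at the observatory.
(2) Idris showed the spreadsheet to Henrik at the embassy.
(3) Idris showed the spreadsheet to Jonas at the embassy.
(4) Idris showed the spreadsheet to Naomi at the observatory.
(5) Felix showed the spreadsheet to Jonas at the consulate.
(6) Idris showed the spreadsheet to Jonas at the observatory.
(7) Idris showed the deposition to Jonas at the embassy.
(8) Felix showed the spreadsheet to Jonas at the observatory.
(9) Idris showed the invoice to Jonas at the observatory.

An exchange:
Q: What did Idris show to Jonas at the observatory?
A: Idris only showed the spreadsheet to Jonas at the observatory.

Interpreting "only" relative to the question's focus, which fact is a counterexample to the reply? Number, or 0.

9

Answering "What did ...?" puts focus on the thing — here, "the spreadsheet".
So "only" ranges over things; the rest (Idris as agent and Jonas as recipient and at the observatory as setting) is presupposed.
Fact (9) keeps Idris as agent and Jonas as recipient and at the observatory as setting but has thing = the invoice; that refutes the reply.
(Fact (3) would refute a reading with focus on the setting — but that is not what the question asks.)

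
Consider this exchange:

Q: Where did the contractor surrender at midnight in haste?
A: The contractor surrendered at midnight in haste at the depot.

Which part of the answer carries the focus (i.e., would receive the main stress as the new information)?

The wh-word "where" asks about the location.
In the answer, "the contractor", "in haste" and "at midnight" are given — repeated from the question.
The constituent filling the location gap is "at the depot"; that is the focus and would carry nuclear stress.

at the depot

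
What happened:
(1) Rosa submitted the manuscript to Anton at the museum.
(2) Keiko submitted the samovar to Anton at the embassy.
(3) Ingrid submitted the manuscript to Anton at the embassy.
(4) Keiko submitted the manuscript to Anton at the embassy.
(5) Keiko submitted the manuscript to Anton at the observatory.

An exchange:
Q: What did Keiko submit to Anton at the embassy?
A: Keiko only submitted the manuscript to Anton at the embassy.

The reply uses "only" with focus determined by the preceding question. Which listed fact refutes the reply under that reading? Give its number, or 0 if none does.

Answering "What did ...?" puts focus on the thing — here, "the manuscript".
So "only" ranges over things; the rest (same agent, recipient, setting (Keiko / Anton / at the embassy)) is presupposed.
Fact (2) shares the background with a different thing (the samovar) — counterexample.
(Fact (5) would refute a reading with focus on the setting — but that is not what the question asks.)

2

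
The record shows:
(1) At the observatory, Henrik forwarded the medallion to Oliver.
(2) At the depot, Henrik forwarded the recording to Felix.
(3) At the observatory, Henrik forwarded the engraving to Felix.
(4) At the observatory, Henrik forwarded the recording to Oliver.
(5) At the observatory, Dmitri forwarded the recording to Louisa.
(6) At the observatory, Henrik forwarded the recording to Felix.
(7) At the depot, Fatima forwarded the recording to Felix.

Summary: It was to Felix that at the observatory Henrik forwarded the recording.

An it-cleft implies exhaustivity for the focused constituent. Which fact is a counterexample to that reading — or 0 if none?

The cleft puts "Felix" in focus and presupposes the open proposition with agent = Henrik, thing = the recording, setting = at the observatory.
Exhaustivity: Felix is the only recipient satisfying that background.
Fact (4) shares the background but with recipient = Oliver; exhaustivity is violated.

4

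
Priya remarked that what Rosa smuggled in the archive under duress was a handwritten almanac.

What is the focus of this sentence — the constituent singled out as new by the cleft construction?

In a pseudo-cleft "What ... was X", the post-copular constituent X is the focus.
Here the focus is "a handwritten almanac". The backgrounded (presupposed) material includes "Rosa", "under duress" and "in the archive".

a handwritten almanac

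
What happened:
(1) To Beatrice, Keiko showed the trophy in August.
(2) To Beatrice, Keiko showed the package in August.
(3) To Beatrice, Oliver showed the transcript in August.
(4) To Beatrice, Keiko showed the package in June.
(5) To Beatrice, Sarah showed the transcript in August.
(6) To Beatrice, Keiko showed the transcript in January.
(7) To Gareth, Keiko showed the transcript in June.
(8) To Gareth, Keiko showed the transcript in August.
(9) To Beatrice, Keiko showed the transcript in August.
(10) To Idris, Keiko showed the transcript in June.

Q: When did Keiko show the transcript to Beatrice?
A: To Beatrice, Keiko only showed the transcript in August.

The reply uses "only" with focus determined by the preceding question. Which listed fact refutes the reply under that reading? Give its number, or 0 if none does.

Answering "When did ...?" puts focus on the setting — here, "in August".
"Only" then excludes alternative settings while the background — agent = Keiko, thing = the transcript, recipient = Beatrice — is held fixed.
Fact (6) shares the background with a different setting (in January) — counterexample.
(Fact (8) would refute a reading with focus on the recipient — but that is not what the question asks.)

6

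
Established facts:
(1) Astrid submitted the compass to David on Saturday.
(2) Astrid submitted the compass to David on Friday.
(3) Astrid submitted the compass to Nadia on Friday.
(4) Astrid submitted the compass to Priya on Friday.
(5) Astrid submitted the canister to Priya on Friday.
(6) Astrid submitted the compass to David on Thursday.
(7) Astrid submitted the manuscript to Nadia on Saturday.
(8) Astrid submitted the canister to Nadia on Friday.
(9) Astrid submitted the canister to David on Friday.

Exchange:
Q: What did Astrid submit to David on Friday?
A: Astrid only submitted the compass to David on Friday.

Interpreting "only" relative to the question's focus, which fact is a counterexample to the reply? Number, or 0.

Answering "What did ...?" puts focus on the thing — here, "the compass".
"Only" then excludes alternative things while the background — agent = Astrid, recipient = David, setting = on Friday — is held fixed.
Fact (9) keeps agent = Astrid, recipient = David, setting = on Friday but has thing = the canister; that refutes the reply.
(Fact (1) would refute a reading with focus on the setting — but that is not what the question asks.)

9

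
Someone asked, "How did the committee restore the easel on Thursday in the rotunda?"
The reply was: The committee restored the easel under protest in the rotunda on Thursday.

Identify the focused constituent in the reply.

under protest

The wh-word "how" asks about the manner.
In the answer, "the committee", "the easel", "on Thursday" and "in the rotunda" are given — repeated from the question.
The constituent filling the manner gap is "under protest"; that is the focus and would carry nuclear stress.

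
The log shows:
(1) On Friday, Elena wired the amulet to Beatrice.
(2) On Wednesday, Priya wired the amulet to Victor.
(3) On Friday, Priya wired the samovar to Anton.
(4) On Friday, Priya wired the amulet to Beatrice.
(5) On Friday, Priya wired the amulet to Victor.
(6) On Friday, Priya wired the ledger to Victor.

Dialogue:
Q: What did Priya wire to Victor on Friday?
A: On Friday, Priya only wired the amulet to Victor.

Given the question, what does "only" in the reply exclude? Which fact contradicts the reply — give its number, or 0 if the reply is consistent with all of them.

6

The question "What did ...?" targets the thing, so in the reply the focus falls on "the amulet".
"Only" then excludes alternative things while the background — same agent, recipient, setting (Priya / Victor / on Friday) — is held fixed.
Fact (6) keeps same agent, recipient, setting (Priya / Victor / on Friday) but has thing = the ledger; that refutes the reply.
(Fact (2) would refute a reading with focus on the setting — but that is not what the question asks.)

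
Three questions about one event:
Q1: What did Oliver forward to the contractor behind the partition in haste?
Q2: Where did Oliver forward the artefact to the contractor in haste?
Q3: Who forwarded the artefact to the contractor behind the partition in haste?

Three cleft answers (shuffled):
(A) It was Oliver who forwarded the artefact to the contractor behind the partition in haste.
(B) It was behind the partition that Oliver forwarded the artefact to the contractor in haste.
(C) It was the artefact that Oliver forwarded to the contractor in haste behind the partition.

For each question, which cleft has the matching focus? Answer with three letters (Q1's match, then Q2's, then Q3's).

Q1 asks about the direct object; cleft (C) focuses "the artefact", which is the direct object — so Q1 → C.
Q2 asks about the location; cleft (B) focuses "behind the partition", which is the location — so Q2 → B.
Q3 asks about the subject (agent); cleft (A) focuses "Oliver", which is the subject (agent) — so Q3 → A.
Mapping: Q1→C, Q2→B, Q3→A.

CBA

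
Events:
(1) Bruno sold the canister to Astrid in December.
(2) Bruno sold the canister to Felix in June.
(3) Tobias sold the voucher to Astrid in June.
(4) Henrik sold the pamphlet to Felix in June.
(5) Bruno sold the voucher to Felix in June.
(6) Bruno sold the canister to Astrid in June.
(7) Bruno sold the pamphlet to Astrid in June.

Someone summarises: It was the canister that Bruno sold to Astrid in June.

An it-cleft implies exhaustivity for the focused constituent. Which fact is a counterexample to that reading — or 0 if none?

Focus of the cleft: "the canister" (the thing). Presupposed background: Bruno as agent and Astrid as recipient and in June as setting.
The exhaustive reading says no other thing fits that background.
But fact (7) also has Bruno as agent and Astrid as recipient and in June as setting, with thing = the pamphlet — so the exhaustive reading fails.

7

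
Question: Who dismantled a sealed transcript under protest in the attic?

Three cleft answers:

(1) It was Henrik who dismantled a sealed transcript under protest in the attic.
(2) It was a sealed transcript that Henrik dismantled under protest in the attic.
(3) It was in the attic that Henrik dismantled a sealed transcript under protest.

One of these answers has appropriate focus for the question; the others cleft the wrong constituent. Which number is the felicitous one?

The question word "who" targets the subject (agent).
Option (1) clefts "Henrik" — that matches what the question asks about.
Option (2) clefts "a sealed transcript" — the direct object, not what was asked.
Option (3) clefts "in the attic" — the location, not what was asked.
So the congruent reply is (1).

1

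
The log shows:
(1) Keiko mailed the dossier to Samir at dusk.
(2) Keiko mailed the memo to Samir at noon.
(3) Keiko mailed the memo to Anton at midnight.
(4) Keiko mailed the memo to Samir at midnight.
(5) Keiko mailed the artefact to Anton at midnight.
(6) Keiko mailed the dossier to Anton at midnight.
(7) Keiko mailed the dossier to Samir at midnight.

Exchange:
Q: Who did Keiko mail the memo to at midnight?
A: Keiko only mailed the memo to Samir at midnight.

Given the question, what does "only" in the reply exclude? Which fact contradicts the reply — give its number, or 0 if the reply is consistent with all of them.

3

Answering "Who did ... to ...?" puts focus on the recipient — here, "Samir".
"Only" then excludes alternative recipients while the background — same agent, thing, setting (Keiko / the memo / at midnight) — is held fixed.
Fact (3) shares the background with a different recipient (Anton) — counterexample.
(Fact (7) would refute a reading with focus on the thing — but that is not what the question asks.)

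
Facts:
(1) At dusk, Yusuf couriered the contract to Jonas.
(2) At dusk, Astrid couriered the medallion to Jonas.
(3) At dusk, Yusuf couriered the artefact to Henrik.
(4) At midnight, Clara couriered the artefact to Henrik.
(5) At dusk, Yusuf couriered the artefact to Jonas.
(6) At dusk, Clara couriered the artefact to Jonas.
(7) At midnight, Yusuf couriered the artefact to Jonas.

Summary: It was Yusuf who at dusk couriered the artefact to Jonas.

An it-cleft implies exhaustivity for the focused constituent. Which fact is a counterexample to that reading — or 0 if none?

6

Focus of the cleft: "Yusuf" (the agent). Presupposed background: same thing, recipient, setting (the artefact / Jonas / at dusk).
Exhaustivity: Yusuf is the only agent satisfying that background.
But fact (6) also has same thing, recipient, setting (the artefact / Jonas / at dusk), with agent = Clara — so the exhaustive reading fails.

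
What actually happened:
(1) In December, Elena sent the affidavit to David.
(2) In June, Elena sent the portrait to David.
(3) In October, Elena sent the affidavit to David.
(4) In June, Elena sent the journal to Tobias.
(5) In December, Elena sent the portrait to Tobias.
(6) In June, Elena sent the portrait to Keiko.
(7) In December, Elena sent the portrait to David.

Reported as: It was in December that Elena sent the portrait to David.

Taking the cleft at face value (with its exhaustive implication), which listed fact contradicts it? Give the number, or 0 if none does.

The cleft puts "in December" in focus and presupposes the open proposition with same agent, thing, recipient (Elena / the portrait / David).
Exhaustivity: in December is the only setting satisfying that background.
But fact (2) also has same agent, thing, recipient (Elena / the portrait / David), with setting = in June — so the exhaustive reading fails.

2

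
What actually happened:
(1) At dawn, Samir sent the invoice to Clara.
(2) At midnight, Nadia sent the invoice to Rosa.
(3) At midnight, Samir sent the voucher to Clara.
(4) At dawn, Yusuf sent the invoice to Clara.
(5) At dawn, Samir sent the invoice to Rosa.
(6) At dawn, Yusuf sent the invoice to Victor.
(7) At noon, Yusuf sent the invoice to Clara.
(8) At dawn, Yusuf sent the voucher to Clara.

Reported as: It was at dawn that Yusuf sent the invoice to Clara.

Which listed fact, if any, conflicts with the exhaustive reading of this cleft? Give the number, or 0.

7

The cleft puts "at dawn" in focus and presupposes the open proposition with agent = Yusuf, thing = the invoice, recipient = Clara.
The exhaustive reading says no other setting fits that background.
But fact (7) also has agent = Yusuf, thing = the invoice, recipient = Clara, with setting = at noon — so the exhaustive reading fails.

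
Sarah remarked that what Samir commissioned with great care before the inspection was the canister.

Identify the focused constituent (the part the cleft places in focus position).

In a pseudo-cleft "What ... was X", the post-copular constituent X is the focus.
Here the focus is "the canister". The backgrounded (presupposed) material includes "Samir", "with great care" and "before the inspection".

the canister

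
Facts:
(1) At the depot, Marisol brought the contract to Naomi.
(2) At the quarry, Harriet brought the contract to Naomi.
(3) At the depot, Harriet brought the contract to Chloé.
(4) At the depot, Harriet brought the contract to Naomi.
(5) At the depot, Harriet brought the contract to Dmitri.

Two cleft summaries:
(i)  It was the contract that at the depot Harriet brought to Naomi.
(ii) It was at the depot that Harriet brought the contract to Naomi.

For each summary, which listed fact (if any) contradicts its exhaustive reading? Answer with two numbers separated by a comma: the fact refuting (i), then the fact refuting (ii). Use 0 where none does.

Summary (i) focuses "the contract" (the thing); background agent = Harriet, recipient = Naomi, setting = at the depot. No fact matches that background with a different thing, so 0.
Summary (ii) focuses "at the depot" (the setting); background agent = Harriet, thing = the contract, recipient = Naomi. Fact (2) matches that background with setting = at the quarry — refutes (ii).

0, 2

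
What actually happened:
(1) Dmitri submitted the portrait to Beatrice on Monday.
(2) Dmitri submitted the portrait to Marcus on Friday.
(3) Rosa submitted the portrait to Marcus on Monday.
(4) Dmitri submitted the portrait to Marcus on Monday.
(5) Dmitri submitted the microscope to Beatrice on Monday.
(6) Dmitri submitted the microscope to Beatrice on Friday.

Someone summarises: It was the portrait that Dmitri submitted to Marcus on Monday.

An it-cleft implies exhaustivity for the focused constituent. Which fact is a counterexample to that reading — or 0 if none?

The cleft puts "the portrait" in focus and presupposes the open proposition with Dmitri as agent and Marcus as recipient and on Monday as setting.
The exhaustive reading says no other thing fits that background.
No listed fact matches the background with a different thing. Exhaustivity holds.

0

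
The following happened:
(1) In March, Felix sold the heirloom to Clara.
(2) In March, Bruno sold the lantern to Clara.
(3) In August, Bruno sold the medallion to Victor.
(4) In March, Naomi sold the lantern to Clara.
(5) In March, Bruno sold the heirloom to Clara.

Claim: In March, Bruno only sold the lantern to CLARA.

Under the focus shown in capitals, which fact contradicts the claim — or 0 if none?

0

Focus (in capitals) is "Clara" — the recipient. "Only" excludes alternative recipients while holding fixed agent = Bruno, thing = the lantern, setting = in March.
No fact matches agent = Bruno, thing = the lantern, setting = in March with a different recipient — every other fact differs on at least one backgrounded slot. So no fact refutes it.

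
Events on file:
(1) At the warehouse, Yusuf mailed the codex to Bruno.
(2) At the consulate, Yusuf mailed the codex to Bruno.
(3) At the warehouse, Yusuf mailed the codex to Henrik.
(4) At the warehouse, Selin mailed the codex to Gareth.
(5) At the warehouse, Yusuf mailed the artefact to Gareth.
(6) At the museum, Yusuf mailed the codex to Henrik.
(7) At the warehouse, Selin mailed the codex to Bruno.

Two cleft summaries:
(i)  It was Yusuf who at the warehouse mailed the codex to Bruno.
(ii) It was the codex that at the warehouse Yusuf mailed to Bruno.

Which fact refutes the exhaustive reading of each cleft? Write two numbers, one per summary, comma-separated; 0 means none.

Summary (i) focuses "Yusuf" (the agent); background the codex as thing and Bruno as recipient and at the warehouse as setting. Fact (7) matches that background with agent = Selin — refutes (i).
Summary (ii) focuses "the codex" (the thing); background Yusuf as agent and Bruno as recipient and at the warehouse as setting. No fact matches that background with a different thing, so 0.

7, 0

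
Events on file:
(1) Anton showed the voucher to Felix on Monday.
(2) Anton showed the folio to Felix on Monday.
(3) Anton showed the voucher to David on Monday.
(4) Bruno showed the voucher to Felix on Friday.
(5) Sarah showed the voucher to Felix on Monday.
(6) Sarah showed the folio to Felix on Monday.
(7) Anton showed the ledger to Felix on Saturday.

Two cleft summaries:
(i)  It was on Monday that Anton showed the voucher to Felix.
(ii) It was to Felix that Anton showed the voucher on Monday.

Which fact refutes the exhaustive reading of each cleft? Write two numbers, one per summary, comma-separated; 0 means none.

(i): focus "on Monday". No fact shares agent = Anton, thing = the voucher, recipient = Felix with a different setting. 0.
(ii): focus "Felix". Looking for agent = Anton, thing = the voucher, setting = on Monday with some other recipient — fact (3) has David there. Refuted.

0, 3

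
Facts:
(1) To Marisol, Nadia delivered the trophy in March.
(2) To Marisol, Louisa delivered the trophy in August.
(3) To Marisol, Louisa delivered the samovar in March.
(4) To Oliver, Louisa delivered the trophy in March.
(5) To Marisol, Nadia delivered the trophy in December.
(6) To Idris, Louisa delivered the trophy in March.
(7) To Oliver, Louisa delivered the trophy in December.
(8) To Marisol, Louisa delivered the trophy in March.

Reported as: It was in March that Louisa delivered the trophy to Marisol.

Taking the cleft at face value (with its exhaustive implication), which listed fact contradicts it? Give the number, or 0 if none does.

Focus of the cleft: "in March" (the setting). Presupposed background: same agent, thing, recipient (Louisa / the trophy / Marisol).
Exhaustivity: in March is the only setting satisfying that background.
But fact (2) also has same agent, thing, recipient (Louisa / the trophy / Marisol), with setting = in August — so the exhaustive reading fails.

2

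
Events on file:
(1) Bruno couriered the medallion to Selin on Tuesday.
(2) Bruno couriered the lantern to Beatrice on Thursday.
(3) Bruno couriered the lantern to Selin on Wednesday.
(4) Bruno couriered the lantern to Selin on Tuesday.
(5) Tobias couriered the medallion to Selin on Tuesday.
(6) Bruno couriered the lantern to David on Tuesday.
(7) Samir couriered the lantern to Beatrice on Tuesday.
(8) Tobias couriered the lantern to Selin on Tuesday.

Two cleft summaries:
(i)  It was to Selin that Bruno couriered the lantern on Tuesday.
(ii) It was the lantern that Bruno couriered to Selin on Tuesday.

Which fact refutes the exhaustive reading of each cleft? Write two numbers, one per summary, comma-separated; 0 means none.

Summary (i) focuses "Selin" (the recipient); background Bruno as agent and the lantern as thing and on Tuesday as setting. Fact (6) matches that background with recipient = David — refutes (i).
Summary (ii) focuses "the lantern" (the thing); background Bruno as agent and Selin as recipient and on Tuesday as setting. Fact (1) matches that background with thing = the medallion — refutes (ii).

6, 1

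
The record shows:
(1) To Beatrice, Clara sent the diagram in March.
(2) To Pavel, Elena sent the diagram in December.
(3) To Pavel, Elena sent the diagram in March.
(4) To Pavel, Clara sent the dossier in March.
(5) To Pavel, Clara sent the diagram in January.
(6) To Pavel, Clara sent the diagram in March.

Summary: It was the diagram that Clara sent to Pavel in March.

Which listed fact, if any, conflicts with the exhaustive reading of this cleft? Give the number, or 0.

The cleft puts "the diagram" in focus and presupposes the open proposition with same agent, recipient, setting (Clara / Pavel / in March).
Exhaustivity: the diagram is the only thing satisfying that background.
But fact (4) also has same agent, recipient, setting (Clara / Pavel / in March), with thing = the dossier — so the exhaustive reading fails.

4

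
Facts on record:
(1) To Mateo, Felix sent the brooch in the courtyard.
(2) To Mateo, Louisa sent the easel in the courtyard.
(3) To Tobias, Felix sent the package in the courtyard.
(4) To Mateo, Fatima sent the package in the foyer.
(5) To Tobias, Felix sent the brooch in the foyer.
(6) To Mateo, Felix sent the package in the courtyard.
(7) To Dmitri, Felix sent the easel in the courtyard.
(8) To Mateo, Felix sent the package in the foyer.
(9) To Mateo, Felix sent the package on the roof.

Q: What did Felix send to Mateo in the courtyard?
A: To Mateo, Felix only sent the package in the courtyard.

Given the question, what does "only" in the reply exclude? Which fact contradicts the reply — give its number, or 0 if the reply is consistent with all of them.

1

The question "What did ...?" targets the thing, so in the reply the focus falls on "the package".
"Only" then excludes alternative things while the background — same agent, recipient, setting (Felix / Mateo / in the courtyard) — is held fixed.
Fact (1) shares the background with a different thing (the brooch) — counterexample.
(Fact (3) would refute a reading with focus on the recipient — but that is not what the question asks.)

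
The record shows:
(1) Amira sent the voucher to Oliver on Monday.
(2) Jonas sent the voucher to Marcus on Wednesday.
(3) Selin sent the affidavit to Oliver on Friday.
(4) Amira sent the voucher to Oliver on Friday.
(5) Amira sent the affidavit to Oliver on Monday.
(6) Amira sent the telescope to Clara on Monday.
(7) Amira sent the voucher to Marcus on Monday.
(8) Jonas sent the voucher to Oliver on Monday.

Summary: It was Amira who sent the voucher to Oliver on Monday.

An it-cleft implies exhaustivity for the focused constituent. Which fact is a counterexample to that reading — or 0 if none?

The cleft puts "Amira" in focus and presupposes the open proposition with thing = the voucher, recipient = Oliver, setting = on Monday.
Exhaustivity: Amira is the only agent satisfying that background.
Fact (8) shares the background but with agent = Jonas; exhaustivity is violated.

8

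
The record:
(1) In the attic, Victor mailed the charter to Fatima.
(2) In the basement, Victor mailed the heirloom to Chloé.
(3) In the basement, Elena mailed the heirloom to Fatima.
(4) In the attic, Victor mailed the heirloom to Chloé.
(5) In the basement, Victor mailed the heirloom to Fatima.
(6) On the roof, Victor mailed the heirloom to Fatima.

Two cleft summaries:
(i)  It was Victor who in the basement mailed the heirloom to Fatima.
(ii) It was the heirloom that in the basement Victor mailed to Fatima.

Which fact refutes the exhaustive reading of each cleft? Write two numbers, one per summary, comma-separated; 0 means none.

3, 0

Summary (i) focuses "Victor" (the agent); background same thing, recipient, setting (the heirloom / Fatima / in the basement). Fact (3) matches that background with agent = Elena — refutes (i).
Summary (ii) focuses "the heirloom" (the thing); background same agent, recipient, setting (Victor / Fatima / in the basement). No fact matches that background with a different thing, so 0.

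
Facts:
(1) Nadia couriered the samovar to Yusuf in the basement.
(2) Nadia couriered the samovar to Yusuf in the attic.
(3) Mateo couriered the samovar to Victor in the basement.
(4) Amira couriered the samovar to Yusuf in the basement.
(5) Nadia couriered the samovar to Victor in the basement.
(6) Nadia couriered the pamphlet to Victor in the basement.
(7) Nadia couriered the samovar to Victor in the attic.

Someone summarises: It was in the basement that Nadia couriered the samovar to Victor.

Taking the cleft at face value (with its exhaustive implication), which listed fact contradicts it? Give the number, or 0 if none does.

7

The cleft puts "in the basement" in focus and presupposes the open proposition with same agent, thing, recipient (Nadia / the samovar / Victor).
The exhaustive reading says no other setting fits that background.
Fact (7) shares the background but with setting = in the attic; exhaustivity is violated.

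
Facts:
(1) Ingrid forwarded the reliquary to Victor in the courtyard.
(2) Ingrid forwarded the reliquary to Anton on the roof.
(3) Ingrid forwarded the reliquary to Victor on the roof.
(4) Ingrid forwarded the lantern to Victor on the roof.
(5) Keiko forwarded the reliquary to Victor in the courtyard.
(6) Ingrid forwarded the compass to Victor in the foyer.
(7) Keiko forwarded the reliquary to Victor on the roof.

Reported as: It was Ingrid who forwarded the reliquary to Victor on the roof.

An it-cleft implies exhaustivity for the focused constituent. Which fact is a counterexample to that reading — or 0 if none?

7

The cleft puts "Ingrid" in focus and presupposes the open proposition with same thing, recipient, setting (the reliquary / Victor / on the roof).
Exhaustivity: Ingrid is the only agent satisfying that background.
Fact (7) shares the background but with agent = Keiko; exhaustivity is violated.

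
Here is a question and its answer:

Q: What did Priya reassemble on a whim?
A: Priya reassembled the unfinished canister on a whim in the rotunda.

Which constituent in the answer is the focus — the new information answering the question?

The wh-word "what" asks about the direct object.
In the answer, "Priya" and "on a whim" are given — repeated from the question.
"in the rotunda" is also new, but it specifies the location, which is not what the question asks about — so it is not the focus.
The constituent filling the direct object gap is "the unfinished canister"; that is the focus.

the unfinished canister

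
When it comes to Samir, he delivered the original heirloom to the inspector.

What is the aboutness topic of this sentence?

The construction explicitly marks "Samir" as what the sentence is about — the topic.
The remainder of the clause is the comment (what is said about the topic).

Samir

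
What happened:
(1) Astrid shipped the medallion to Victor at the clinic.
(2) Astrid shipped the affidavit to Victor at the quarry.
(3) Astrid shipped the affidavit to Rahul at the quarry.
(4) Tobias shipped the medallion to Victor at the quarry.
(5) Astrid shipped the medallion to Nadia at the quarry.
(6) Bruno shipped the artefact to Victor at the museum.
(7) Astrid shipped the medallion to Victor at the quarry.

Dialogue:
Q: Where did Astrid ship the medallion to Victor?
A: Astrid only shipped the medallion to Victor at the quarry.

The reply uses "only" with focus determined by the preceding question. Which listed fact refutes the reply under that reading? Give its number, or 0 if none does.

1

The question "Where did ...?" targets the setting, so in the reply the focus falls on "at the quarry".
So "only" ranges over settings; the rest (agent = Astrid, thing = the medallion, recipient = Victor) is presupposed.
Fact (1) keeps agent = Astrid, thing = the medallion, recipient = Victor but has setting = at the clinic; that refutes the reply.
(Fact (5) would refute a reading with focus on the recipient — but that is not what the question asks.)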